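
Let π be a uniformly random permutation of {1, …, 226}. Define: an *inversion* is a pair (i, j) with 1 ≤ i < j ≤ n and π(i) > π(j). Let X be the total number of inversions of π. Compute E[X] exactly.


Write X = Σ X_I over the C(226, 2) = 25425 pairs i < j, with X_I the indicator of one inversion.
There are 25425 indicators.
For each fixed pair i < j, the values π(i) and π(j) are two distinct elements of {1, …, 226} in uniformly random order; by symmetry P[π(i) > π(j)] = 1/2.
By linearity: E[X] = 25425 · (1/2) = C(226, 2) · (1/2) = 25425/2 = 25425/2 ≈ 12712.500.

E[X] = 25425/2 = 12712.500.


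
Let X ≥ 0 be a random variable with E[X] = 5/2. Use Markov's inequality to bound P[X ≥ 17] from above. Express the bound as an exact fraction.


μ = E[X] = 5/2, a = 17.
Markov: P[X ≥ 17] ≤ μ/a = (5/2)/17 = 5/34.
Numerically: ≈ 0.1471.
(Since a = 17 > μ = 2.5000, the bound 5/34 is < 1 and informative.)

P[X ≥ 17] ≤ 5/34 ≈ 0.1471.


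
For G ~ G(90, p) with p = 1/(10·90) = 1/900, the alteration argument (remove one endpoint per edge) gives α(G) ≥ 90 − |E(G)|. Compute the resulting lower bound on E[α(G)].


E[|E(G)|] = C(90, 2)·p = 4005 · (1/900) = 89/20.
E[α(G)] ≥ n − E[|E(G)|] = 90 − 89/20 = 1711/20.
Numerically: ≈ 85.5500.
(This is only a lower bound; the true E[α(G)] may be larger.)

E[α(G)] ≥ 1711/20 ≈ 85.5500.


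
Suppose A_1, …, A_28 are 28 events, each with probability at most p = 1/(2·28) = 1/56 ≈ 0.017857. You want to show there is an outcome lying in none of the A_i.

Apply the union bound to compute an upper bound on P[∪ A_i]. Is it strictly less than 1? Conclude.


Union bound: P[∪_{i=1}^{28} A_i] ≤ Σ_i P[A_i] ≤ 28·p = 28·(1/56) = 1/2.
Numerically: 1/2 ≈ 0.500000.
Is 1/2 < 1? YES.
Since P[∪ A_i] ≤ 1/2 < 1, the complement has P[∩ A_i^c] ≥ 1 − 1/2 = 1/2 > 0, so some outcome avoids every A_i.

28·p = 1/2 ≈ 0.500000; existence CERTIFIED by the union bound.


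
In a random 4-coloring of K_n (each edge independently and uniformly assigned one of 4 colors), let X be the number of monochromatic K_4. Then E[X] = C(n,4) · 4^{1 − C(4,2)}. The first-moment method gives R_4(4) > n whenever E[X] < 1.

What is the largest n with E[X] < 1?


We need C(n, 4) · 4^{1 − 6} < 1, i.e. C(n, 4) < 4^{6 − 1} = 1024.
Check values of n near the boundary:
  n = 12: C(12, 4) = 495; 495 < 1024? YES
  n = 13: C(13, 4) = 715; 715 < 1024? YES
  n = 14: C(14, 4) = 1001; 1001 < 1024? YES
  n = 15: C(15, 4) = 1365; 1365 < 1024? NO
The largest n with C(n, 4) < 1024 is n = 14 (where E[X] = 1001/1024 ≈ 0.977539). Hence R_4(4) > 14, i.e. R_4(4) ≥ 15.

Largest n = 14; hence R_4(4) > 14.


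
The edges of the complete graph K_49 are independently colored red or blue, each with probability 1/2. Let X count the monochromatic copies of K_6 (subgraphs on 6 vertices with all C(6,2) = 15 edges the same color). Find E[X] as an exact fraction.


Let X = Σ_S X_S over the C(49, 6) = 13983816 subsets S of size 6, where X_S = 1 if the K_6 on S is monochromatic.
For a fixed S, the K_6 on S has C(6, 2) = 15 edges. P[all 15 edges red] = (1/2)^15, and likewise for blue, so P[monochromatic] = 2·(1/2)^15 = 2^{1 − 15} = 1/16384.
By linearity of expectation: E[X] = C(49, 6) · 2^{1 − 15} = 13983816 · 1/16384 = 1747977/2048.
Numerically: E[X] ≈ 853.504395.

E[X] = C(49,6)·2^(1−C(6,2)) = 1747977/2048 ≈ 853.504395.


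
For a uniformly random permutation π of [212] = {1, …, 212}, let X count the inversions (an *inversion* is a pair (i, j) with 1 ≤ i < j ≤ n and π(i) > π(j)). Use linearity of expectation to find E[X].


Write X = Σ X_I over the C(212, 2) = 22366 pairs i < j, with X_I the indicator of one inversion.
There are 22366 indicators.
For each fixed pair i < j, the values π(i) and π(j) are two distinct elements of {1, …, 212} in uniformly random order; by symmetry P[π(i) > π(j)] = 1/2.
By linearity: E[X] = 22366 · (1/2) = C(212, 2) · (1/2) = 22366/2 = 11183 ≈ 11183.00000.

E[X] = 11183 = 11183.00000.


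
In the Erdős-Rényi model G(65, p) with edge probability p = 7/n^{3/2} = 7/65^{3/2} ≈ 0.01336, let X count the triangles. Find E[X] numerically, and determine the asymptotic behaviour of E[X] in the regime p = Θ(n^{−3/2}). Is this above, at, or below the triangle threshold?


Number of potential triangles: C(65, 3) = 43680.
Each occurs with probability p³ ≈ (0.01336)³ ≈ 2.383329e-06.
By linearity: E[X] = C(65, 3)·p³ ≈ 43680 · 2.383329e-06 ≈ 0.1041.
Since α = 3/2 > 1, p = c/n^{3/2} = o(1/n) is below the triangle threshold p ~ 1/n. Asymptotically E[X] ~ (c³/6)·n^{3(1−α)} = (7³/6)·n^{-1.5} → 0, so by Markov's inequality G has no triangles w.h.p.

E[X] ≈ 0.1041; in regime p = Θ(1/n^{3/2}) E[X] tends to 0 (below the triangle threshold p ~ 1/n).


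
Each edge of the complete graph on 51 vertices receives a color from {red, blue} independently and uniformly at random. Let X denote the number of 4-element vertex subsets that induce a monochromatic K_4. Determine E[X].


Let X = Σ_S X_S over the C(51, 4) = 249900 subsets S of size 4, where X_S = 1 if the K_4 on S is monochromatic.
For a fixed S, the K_4 on S has C(4, 2) = 6 edges. P[all 6 edges red] = (1/2)^6, and likewise for blue, so P[monochromatic] = 2·(1/2)^6 = 2^{1 − 6} = 1/32.
By linearity: E[X] = C(51, 4) · 2^{1 − 6} = 249900 · 1/32 = 62475/8.
Numerically: E[X] ≈ 7809.37500.

E[X] = C(51,4)·2^(1−C(4,2)) = 62475/8 ≈ 7809.37500.


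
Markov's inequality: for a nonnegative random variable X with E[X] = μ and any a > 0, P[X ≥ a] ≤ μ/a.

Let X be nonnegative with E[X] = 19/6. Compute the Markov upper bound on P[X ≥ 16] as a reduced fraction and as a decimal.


μ = E[X] = 19/6, a = 16.
Markov: P[X ≥ 16] ≤ μ/a = (19/6)/16 = 19/96.
Numerically: ≈ 0.19792.
(Since a = 16 > μ = 3.16667, the bound 19/96 is < 1 and informative.)

P[X ≥ 16] ≤ 19/96 ≈ 0.19792.


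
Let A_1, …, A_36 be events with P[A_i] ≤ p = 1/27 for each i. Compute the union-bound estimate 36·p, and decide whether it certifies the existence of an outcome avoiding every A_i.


Union bound: P[∪_{i=1}^{36} A_i] ≤ Σ_i P[A_i] ≤ 36·p = 36·(1/27) = 4/3.
Numerically: 4/3 ≈ 1.333.
Is 4/3 < 1? NO.
Since the bound 4/3 is ≥ 1, the union bound is uninformative here; it does NOT by itself certify existence.

36·p = 4/3 ≈ 1.333; existence NOT certified by the union bound.


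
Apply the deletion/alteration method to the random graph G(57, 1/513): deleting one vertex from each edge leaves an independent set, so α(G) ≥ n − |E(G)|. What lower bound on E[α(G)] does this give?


E[|E(G)|] = C(57, 2)·p = 1596 · (1/513) = 28/9.
E[α(G)] ≥ n − E[|E(G)|] = 57 − 28/9 = 485/9.
Numerically: ≈ 53.88889.
(This is only a lower bound; the true E[α(G)] may be larger.)

E[α(G)] ≥ 485/9 ≈ 53.88889.


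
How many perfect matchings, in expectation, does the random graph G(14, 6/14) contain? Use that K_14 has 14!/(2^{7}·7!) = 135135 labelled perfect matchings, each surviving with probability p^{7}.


K_14 has 14!/(2^{7}·7!) = 135135 labelled perfect matchings.
For each such perfect matching H, let X_H = 1 if all 7 edges of H are present in G. Then P[X_H = 1] = p^{7} = (3/7)^{7} = 2187/823543.
By linearity: E[X] = Σ_H E[X_H] = 135135 · p^{7} = 135135 · 2187/823543 = 42220035/117649.
Numerically: E[X] ≈ 358.86.

E[X] = 135135 · (3/7)^{7} = 42220035/117649 ≈ 358.86.


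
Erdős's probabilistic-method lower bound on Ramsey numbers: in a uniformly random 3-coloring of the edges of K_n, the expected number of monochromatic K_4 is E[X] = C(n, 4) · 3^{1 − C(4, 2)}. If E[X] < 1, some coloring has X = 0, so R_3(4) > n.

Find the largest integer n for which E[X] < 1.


We need C(n, 4) · 3^{1 − 6} < 1, i.e. C(n, 4) < 3^{6 − 1} = 243.
Check values of n near the boundary:
  n = 5: C(5, 4) = 5; 5 < 243? YES
  n = 6: C(6, 4) = 15; 15 < 243? YES
  n = 7: C(7, 4) = 35; 35 < 243? YES
  n = 8: C(8, 4) = 70; 70 < 243? YES
  n = 9: C(9, 4) = 126; 126 < 243? YES
  n = 10: C(10, 4) = 210; 210 < 243? YES
  n = 11: C(11, 4) = 330; 330 < 243? NO
The largest n with C(n, 4) < 243 is n = 10 (where E[X] = 70/81 ≈ 0.864198). Hence R_3(4) > 10, i.e. R_3(4) ≥ 11.

Largest n = 10; hence R_3(4) > 10.


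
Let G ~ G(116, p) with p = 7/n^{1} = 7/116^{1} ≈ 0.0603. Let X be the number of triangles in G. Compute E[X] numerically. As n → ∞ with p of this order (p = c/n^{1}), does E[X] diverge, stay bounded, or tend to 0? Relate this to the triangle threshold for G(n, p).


Number of potential triangles: C(116, 3) = 253460.
Each occurs with probability p³ ≈ (0.0603)³ ≈ 2.19746e-04.
By linearity: E[X] = C(116, 3)·p³ ≈ 253460 · 2.19746e-04 ≈ 55.697.
Here α = 1, so p = 7/n is exactly at the triangle threshold p ~ 1/n. Asymptotically E[X] → c³/6 = 7³/6 = 343/6 ≈ 57.167, a bounded constant. In this regime the triangle count is asymptotically Poisson(c³/6).

E[X] ≈ 55.697; in regime p = Θ(1/n^{1}) E[X] stays bounded (at the triangle threshold p ~ 1/n).


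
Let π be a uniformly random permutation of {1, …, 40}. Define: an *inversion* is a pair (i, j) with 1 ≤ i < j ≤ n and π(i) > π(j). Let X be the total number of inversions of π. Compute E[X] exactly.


Write X = Σ X_I over the C(40, 2) = 780 pairs i < j, with X_I the indicator of one inversion.
There are 780 indicators.
For each fixed pair i < j, the values π(i) and π(j) are two distinct elements of {1, …, 40} in uniformly random order; by symmetry P[π(i) > π(j)] = 1/2.
By linearity: E[X] = 780 · (1/2) = C(40, 2) · (1/2) = 780/2 = 390 ≈ 390.00000.

E[X] = 390 = 390.00000.


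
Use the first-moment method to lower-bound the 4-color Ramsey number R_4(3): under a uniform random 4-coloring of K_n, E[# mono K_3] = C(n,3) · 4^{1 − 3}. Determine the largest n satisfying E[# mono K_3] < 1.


We need C(n, 3) · 4^{1 − 3} < 1, i.e. C(n, 3) < 4^{3 − 1} = 16.
Check values of n near the boundary:
  n = 3: C(3, 3) = 1; 1 < 16? YES
  n = 4: C(4, 3) = 4; 4 < 16? YES
  n = 5: C(5, 3) = 10; 10 < 16? YES
  n = 6: C(6, 3) = 20; 20 < 16? NO
  n = 7: C(7, 3) = 35; 35 < 16? NO
The largest n with C(n, 3) < 16 is n = 5 (where E[X] = 5/8 ≈ 0.625000). Hence R_4(3) > 5, i.e. R_4(3) ≥ 6.

Largest n = 5; hence R_4(3) > 5.


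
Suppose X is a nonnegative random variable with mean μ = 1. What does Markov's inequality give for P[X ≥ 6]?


μ = E[X] = 1, a = 6.
Markov: P[X ≥ 6] ≤ μ/a = (1)/6 = 1/6.
Numerically: ≈ 0.1667.
(Since a = 6 > μ = 1.0000, the bound 1/6 is < 1 and informative.)

P[X ≥ 6] ≤ 1/6 ≈ 0.1667.


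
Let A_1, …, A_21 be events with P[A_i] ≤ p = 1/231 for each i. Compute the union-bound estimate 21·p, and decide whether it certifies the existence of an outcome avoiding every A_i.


Union bound: P[∪_{i=1}^{21} A_i] ≤ Σ_i P[A_i] ≤ 21·p = 21·(1/231) = 1/11.
Numerically: 1/11 ≈ 0.09091.
Is 1/11 < 1? YES.
Since P[∪ A_i] ≤ 1/11 < 1, the complement has P[∩ A_i^c] ≥ 1 − 1/11 = 10/11 > 0, so some outcome avoids every A_i.

21·p = 1/11 ≈ 0.09091; existence CERTIFIED by the union bound.


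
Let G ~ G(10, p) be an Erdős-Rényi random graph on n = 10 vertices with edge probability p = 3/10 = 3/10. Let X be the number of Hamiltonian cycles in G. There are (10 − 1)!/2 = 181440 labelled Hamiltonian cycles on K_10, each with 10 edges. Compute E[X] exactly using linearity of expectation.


K_10 has (10 − 1)!/2 = 181440 labelled Hamiltonian cycles.
For each such Hamiltonian cycle H, let X_H = 1 if all 10 edges of H are present in G. Then P[X_H = 1] = p^{10} = (3/10)^{10} = 59049/10000000000.
By linearity of expectation: E[X] = Σ_H E[X_H] = 181440 · p^{10} = 181440 · 59049/10000000000 = 33480783/31250000.
Numerically: E[X] ≈ 1.07.

E[X] = 181440 · (3/10)^{10} = 33480783/31250000 ≈ 1.07.


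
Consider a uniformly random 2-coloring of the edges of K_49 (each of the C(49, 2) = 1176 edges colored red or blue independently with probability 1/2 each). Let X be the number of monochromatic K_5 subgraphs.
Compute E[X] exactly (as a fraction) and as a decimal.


Let X = Σ_S X_S over the C(49, 5) = 1906884 subsets S of size 5, where X_S = 1 if the K_5 on S is monochromatic.
For a fixed S, the K_5 on S has C(5, 2) = 10 edges. P[all 10 edges red] = (1/2)^10, and likewise for blue, so P[monochromatic] = 2·(1/2)^10 = 2^{1 − 10} = 1/512.
Summing: E[X] = C(49, 5) · 2^{1 − 10} = 1906884 · 1/512 = 476721/128.
Numerically: E[X] ≈ 3724.382812.

E[X] = C(49,5)·2^(1−C(5,2)) = 476721/128 ≈ 3724.382812.


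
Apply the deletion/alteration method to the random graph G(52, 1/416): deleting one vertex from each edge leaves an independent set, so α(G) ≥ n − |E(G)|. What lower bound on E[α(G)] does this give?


E[|E(G)|] = C(52, 2)·p = 1326 · (1/416) = 51/16.
E[α(G)] ≥ n − E[|E(G)|] = 52 − 51/16 = 781/16.
Numerically: ≈ 48.812500.
(This is only a lower bound; the true E[α(G)] may be larger.)

E[α(G)] ≥ 781/16 ≈ 48.812500.


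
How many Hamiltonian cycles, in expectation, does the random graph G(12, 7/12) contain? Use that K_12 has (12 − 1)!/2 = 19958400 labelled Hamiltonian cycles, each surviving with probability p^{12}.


K_12 has (12 − 1)!/2 = 19958400 labelled Hamiltonian cycles.
For each such Hamiltonian cycle H, let X_H = 1 if all 12 edges of H are present in G. Then P[X_H = 1] = p^{12} = (7/12)^{12} = 13841287201/8916100448256.
By linearity of expectation: E[X] = Σ_H E[X_H] = 19958400 · p^{12} = 19958400 · 13841287201/8916100448256 = 26644477861925/859963392.
Numerically: E[X] ≈ 30983.

E[X] = 19958400 · (7/12)^{12} = 26644477861925/859963392 ≈ 30983.


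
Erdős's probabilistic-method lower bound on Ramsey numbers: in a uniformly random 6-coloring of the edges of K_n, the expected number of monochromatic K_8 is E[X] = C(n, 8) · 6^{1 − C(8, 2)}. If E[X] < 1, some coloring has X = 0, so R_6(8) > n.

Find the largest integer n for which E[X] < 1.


We need C(n, 8) · 6^{1 − 28} < 1, i.e. C(n, 8) < 6^{28 − 1} = 1023490369077469249536.
Check values of n near the boundary:
  n = 1593: C(1593, 8) = 1010555394551193970323; 1010555394551193970323 < 1023490369077469249536? YES
  n = 1594: C(1594, 8) = 1015652773590544255167; 1015652773590544255167 < 1023490369077469249536? YES
  n = 1595: C(1595, 8) = 1020772636343363633895; 1020772636343363633895 < 1023490369077469249536? YES
  n = 1596: C(1596, 8) = 1025915067760710553965; 1025915067760710553965 < 1023490369077469249536? NO
  n = 1597: C(1597, 8) = 1031080153060953275445; 1031080153060953275445 < 1023490369077469249536? NO
  n = 1598: C(1598, 8) = 1036267977730442348529; 1036267977730442348529 < 1023490369077469249536? NO
The largest n with C(n, 8) < 1023490369077469249536 is n = 1595 (where E[X] = 113419181815929292655/113721152119718805504 ≈ 0.997). Hence R_6(8) > 1595, i.e. R_6(8) ≥ 1596.

Largest n = 1595; hence R_6(8) > 1595.


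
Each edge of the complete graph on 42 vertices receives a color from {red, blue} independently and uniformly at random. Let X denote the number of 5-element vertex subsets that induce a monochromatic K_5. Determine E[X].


Let X = Σ_S X_S over the C(42, 5) = 850668 subsets S of size 5, where X_S = 1 if the K_5 on S is monochromatic.
For a fixed S, the K_5 on S has C(5, 2) = 10 edges. P[all 10 edges red] = (1/2)^10, and likewise for blue, so P[monochromatic] = 2·(1/2)^10 = 2^{1 − 10} = 1/512.
By linearity of expectation: E[X] = C(42, 5) · 2^{1 − 10} = 850668 · 1/512 = 212667/128.
Numerically: E[X] ≈ 1661.460938.

E[X] = C(42,5)·2^(1−C(5,2)) = 212667/128 ≈ 1661.460938.


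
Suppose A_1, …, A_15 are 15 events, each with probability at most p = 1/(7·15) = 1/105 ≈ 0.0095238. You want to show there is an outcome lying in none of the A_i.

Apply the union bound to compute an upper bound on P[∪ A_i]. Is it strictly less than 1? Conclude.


Union bound: P[∪_{i=1}^{15} A_i] ≤ Σ_i P[A_i] ≤ 15·p = 15·(1/105) = 1/7.
Numerically: 1/7 ≈ 0.1428571.
Is 1/7 < 1? YES.
Since P[∪ A_i] ≤ 1/7 < 1, the complement has P[∩ A_i^c] ≥ 1 − 1/7 = 6/7 > 0, so some outcome avoids every A_i.

15·p = 1/7 ≈ 0.1428571; existence CERTIFIED by the union bound.


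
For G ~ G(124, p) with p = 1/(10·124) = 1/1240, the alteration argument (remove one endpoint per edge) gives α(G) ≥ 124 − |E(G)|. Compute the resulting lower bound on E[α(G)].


E[|E(G)|] = C(124, 2)·p = 7626 · (1/1240) = 123/20.
E[α(G)] ≥ n − E[|E(G)|] = 124 − 123/20 = 2357/20.
Numerically: ≈ 117.850000.
(This is only a lower bound; the true E[α(G)] may be larger.)

E[α(G)] ≥ 2357/20 ≈ 117.850000.


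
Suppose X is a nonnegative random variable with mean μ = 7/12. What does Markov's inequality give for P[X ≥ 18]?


μ = E[X] = 7/12, a = 18.
Markov: P[X ≥ 18] ≤ μ/a = (7/12)/18 = 7/216.
Numerically: ≈ 0.03241.
(Since a = 18 > μ = 0.58333, the bound 7/216 is < 1 and informative.)

P[X ≥ 18] ≤ 7/216 ≈ 0.03241.


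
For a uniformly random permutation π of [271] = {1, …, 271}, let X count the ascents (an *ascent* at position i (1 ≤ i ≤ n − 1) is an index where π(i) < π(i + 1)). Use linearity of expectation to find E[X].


Write X = Σ X_I over i = 1, …, 270, with X_I the indicator of one ascent.
There are 270 indicators.
For each fixed i, the pair (π(i), π(i+1)) is a uniformly random ordered pair of distinct values from {1, …, 271}; by symmetry P[π(i) < π(i+1)] = 1/2.
By linearity: E[X] = 270 · (1/2) = (271 − 1) · (1/2) = 135 ≈ 135.000000.

E[X] = 135 = 135.000000.


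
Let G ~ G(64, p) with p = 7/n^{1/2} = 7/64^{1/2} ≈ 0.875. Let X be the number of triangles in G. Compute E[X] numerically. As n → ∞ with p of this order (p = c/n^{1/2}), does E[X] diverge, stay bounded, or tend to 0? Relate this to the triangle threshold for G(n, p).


Number of potential triangles: C(64, 3) = 41664.
Each occurs with probability p³ ≈ (0.875)³ ≈ 6.69922e-01.
By linearity: E[X] = C(64, 3)·p³ ≈ 41664 · 6.69922e-01 ≈ 27911.625.
Since α = 1/2 < 1, p = c/n^{1/2} ≫ 1/n is above the triangle threshold p ~ 1/n. Asymptotically E[X] ~ (c³/6)·n^{3(1−α)} = (7³/6)·n^{1.5} → ∞; triangles are abundant w.h.p.

E[X] ≈ 27911.625; in regime p = Θ(1/n^{1/2}) E[X] diverges (above the triangle threshold p ~ 1/n).


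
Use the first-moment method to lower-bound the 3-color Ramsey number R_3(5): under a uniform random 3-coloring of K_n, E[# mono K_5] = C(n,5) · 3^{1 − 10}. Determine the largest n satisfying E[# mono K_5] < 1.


We need C(n, 5) · 3^{1 − 10} < 1, i.e. C(n, 5) < 3^{10 − 1} = 19683.
Check values of n near the boundary:
  n = 16: C(16, 5) = 4368; 4368 < 19683? YES
  n = 17: C(17, 5) = 6188; 6188 < 19683? YES
  n = 18: C(18, 5) = 8568; 8568 < 19683? YES
  n = 19: C(19, 5) = 11628; 11628 < 19683? YES
  n = 20: C(20, 5) = 15504; 15504 < 19683? YES
  n = 21: C(21, 5) = 20349; 20349 < 19683? NO
  n = 22: C(22, 5) = 26334; 26334 < 19683? NO
The largest n with C(n, 5) < 19683 is n = 20 (where E[X] = 5168/6561 ≈ 0.78768). Hence R_3(5) > 20, i.e. R_3(5) ≥ 21.

Largest n = 20; hence R_3(5) > 20.


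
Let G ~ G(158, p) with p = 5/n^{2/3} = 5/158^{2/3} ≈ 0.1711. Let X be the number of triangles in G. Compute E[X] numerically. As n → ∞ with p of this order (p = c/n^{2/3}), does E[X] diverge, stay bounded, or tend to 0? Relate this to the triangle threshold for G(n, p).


Number of potential triangles: C(158, 3) = 644956.
Each occurs with probability p³ ≈ (0.1711)³ ≈ 5.007210e-03.
By linearity: E[X] = C(158, 3)·p³ ≈ 644956 · 5.007210e-03 ≈ 3229.4304.
Since α = 2/3 < 1, p = c/n^{2/3} ≫ 1/n is above the triangle threshold p ~ 1/n. Asymptotically E[X] ~ (c³/6)·n^{3(1−α)} = (5³/6)·n^{1} → ∞; triangles are abundant w.h.p.

E[X] ≈ 3229.4304; in regime p = Θ(1/n^{2/3}) E[X] diverges (above the triangle threshold p ~ 1/n).


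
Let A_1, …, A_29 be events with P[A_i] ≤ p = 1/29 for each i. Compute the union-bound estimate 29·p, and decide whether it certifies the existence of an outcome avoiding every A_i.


Union bound: P[∪_{i=1}^{29} A_i] ≤ Σ_i P[A_i] ≤ 29·p = 29·(1/29) = 1.
Numerically: 1 ≈ 1.0000.
Is 1 < 1? NO.
Since the bound 1 is ≥ 1, the union bound is uninformative here; it does NOT by itself certify existence.

29·p = 1 ≈ 1.0000; existence NOT certified by the union bound.


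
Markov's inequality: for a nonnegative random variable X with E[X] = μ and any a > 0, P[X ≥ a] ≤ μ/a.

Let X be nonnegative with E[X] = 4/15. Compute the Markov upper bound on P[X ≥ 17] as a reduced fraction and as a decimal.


μ = E[X] = 4/15, a = 17.
Markov: P[X ≥ 17] ≤ μ/a = (4/15)/17 = 4/255.
Numerically: ≈ 0.01569.
(Since a = 17 > μ = 0.26667, the bound 4/255 is < 1 and informative.)

P[X ≥ 17] ≤ 4/255 ≈ 0.01569.


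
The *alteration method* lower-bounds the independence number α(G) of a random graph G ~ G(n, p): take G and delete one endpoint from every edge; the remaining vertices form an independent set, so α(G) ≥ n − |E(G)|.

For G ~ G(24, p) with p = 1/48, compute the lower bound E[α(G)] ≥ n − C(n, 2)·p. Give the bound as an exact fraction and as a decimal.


E[|E(G)|] = C(24, 2)·p = 276 · (1/48) = 23/4.
E[α(G)] ≥ n − E[|E(G)|] = 24 − 23/4 = 73/4.
Numerically: ≈ 18.2500.
(This is only a lower bound; the true E[α(G)] may be larger.)

E[α(G)] ≥ 73/4 ≈ 18.2500.


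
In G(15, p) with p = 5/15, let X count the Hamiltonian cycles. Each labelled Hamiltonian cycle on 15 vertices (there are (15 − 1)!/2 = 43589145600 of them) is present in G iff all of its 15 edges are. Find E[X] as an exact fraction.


K_15 has (15 − 1)!/2 = 43589145600 labelled Hamiltonian cycles.
For each such Hamiltonian cycle H, let X_H = 1 if all 15 edges of H are present in G. Then P[X_H = 1] = p^{15} = (1/3)^{15} = 1/14348907.
By linearity: E[X] = Σ_H E[X_H] = 43589145600 · p^{15} = 43589145600 · 1/14348907 = 179379200/59049.
Numerically: E[X] ≈ 3037.8.

E[X] = 43589145600 · (1/3)^{15} = 179379200/59049 ≈ 3037.8.


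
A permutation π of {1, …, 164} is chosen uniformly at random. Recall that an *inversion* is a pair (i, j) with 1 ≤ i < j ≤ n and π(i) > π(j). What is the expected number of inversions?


Write X = Σ X_I over the C(164, 2) = 13366 pairs i < j, with X_I the indicator of one inversion.
There are 13366 indicators.
For each fixed pair i < j, the values π(i) and π(j) are two distinct elements of {1, …, 164} in uniformly random order; by symmetry P[π(i) > π(j)] = 1/2.
By linearity: E[X] = 13366 · (1/2) = C(164, 2) · (1/2) = 13366/2 = 6683 ≈ 6683.000.

E[X] = 6683 = 6683.000.


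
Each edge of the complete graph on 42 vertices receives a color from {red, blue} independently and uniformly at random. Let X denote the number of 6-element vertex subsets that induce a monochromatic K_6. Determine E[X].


Let X = Σ_S X_S over the C(42, 6) = 5245786 subsets S of size 6, where X_S = 1 if the K_6 on S is monochromatic.
For a fixed S, the K_6 on S has C(6, 2) = 15 edges. P[all 15 edges red] = (1/2)^15, and likewise for blue, so P[monochromatic] = 2·(1/2)^15 = 2^{1 − 15} = 1/16384.
By linearity: E[X] = C(42, 6) · 2^{1 − 15} = 5245786 · 1/16384 = 2622893/8192.
Numerically: E[X] ≈ 320.1774.

E[X] = C(42,6)·2^(1−C(6,2)) = 2622893/8192 ≈ 320.1774.


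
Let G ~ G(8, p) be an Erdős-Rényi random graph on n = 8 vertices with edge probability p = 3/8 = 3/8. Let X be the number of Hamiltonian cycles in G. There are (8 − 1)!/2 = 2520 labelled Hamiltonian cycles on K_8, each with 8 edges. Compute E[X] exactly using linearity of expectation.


K_8 has (8 − 1)!/2 = 2520 labelled Hamiltonian cycles.
For each such Hamiltonian cycle H, let X_H = 1 if all 8 edges of H are present in G. Then P[X_H = 1] = p^{8} = (3/8)^{8} = 6561/16777216.
Summing the indicators: E[X] = Σ_H E[X_H] = 2520 · p^{8} = 2520 · 6561/16777216 = 2066715/2097152.
Numerically: E[X] ≈ 0.9855.

E[X] = 2520 · (3/8)^{8} = 2066715/2097152 ≈ 0.9855.


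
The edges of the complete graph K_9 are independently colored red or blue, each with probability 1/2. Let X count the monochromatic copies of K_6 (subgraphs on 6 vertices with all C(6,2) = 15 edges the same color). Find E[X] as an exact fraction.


Let X = Σ_S X_S over the C(9, 6) = 84 subsets S of size 6, where X_S = 1 if the K_6 on S is monochromatic.
For a fixed S, the K_6 on S has C(6, 2) = 15 edges. P[all 15 edges red] = (1/2)^15, and likewise for blue, so P[monochromatic] = 2·(1/2)^15 = 2^{1 − 15} = 1/16384.
Summing: E[X] = C(9, 6) · 2^{1 − 15} = 84 · 1/16384 = 21/4096.
Numerically: E[X] ≈ 0.005.

E[X] = C(9,6)·2^(1−C(6,2)) = 21/4096 ≈ 0.005.


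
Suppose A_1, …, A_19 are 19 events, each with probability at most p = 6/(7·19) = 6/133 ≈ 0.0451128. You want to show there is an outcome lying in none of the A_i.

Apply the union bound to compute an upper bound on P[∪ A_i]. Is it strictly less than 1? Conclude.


Union bound: P[∪_{i=1}^{19} A_i] ≤ Σ_i P[A_i] ≤ 19·p = 19·(6/133) = 6/7.
Numerically: 6/7 ≈ 0.8571429.
Is 6/7 < 1? YES.
Since P[∪ A_i] ≤ 6/7 < 1, the complement has P[∩ A_i^c] ≥ 1 − 6/7 = 1/7 > 0, so some outcome avoids every A_i.

19·p = 6/7 ≈ 0.8571429; existence CERTIFIED by the union bound.


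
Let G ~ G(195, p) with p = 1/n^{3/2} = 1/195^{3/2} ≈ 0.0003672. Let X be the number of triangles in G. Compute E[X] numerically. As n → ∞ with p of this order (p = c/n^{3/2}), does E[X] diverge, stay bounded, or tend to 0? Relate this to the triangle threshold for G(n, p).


Number of potential triangles: C(195, 3) = 1216865.
Each occurs with probability p³ ≈ (0.0003672)³ ≈ 4.952725e-11.
By linearity: E[X] = C(195, 3)·p³ ≈ 1216865 · 4.952725e-11 ≈ 0.0001.
Since α = 3/2 > 1, p = c/n^{3/2} = o(1/n) is below the triangle threshold p ~ 1/n. Asymptotically E[X] ~ (c³/6)·n^{3(1−α)} = (1³/6)·n^{-1.5} → 0, so by Markov's inequality G has no triangles w.h.p.

E[X] ≈ 0.0001; in regime p = Θ(1/n^{3/2}) E[X] tends to 0 (below the triangle threshold p ~ 1/n).


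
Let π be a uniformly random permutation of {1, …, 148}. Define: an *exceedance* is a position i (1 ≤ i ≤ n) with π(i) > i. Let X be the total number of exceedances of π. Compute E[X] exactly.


Write X = Σ_{i=1}^{148} X_i, where X_i = 1_{π(i) > i}.
For each fixed i, π(i) is uniform over {1, …, 148} (marginal of a uniform permutation), so P[π(i) > i] = (n − i)/n. Summing: Σ_{i=1}^{148} (n − i)/n = (0 + 1 + … + 147)/148 = 148(148 − 1)/(2·148) = (148 − 1)/2.
Hence E[X] = Σ_{i=1}^{148} (148 − i)/148 = 147/2 ≈ 73.500.

E[X] = 147/2 = 73.500.


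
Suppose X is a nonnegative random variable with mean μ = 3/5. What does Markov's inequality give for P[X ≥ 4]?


μ = E[X] = 3/5, a = 4.
Markov: P[X ≥ 4] ≤ μ/a = (3/5)/4 = 3/20.
Numerically: ≈ 0.150000.
(Since a = 4 > μ = 0.600000, the bound 3/20 is < 1 and informative.)

P[X ≥ 4] ≤ 3/20 ≈ 0.150000.


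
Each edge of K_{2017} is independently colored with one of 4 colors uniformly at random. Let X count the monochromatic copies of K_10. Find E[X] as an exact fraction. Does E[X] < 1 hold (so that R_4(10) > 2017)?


E[X] = C(2017, 10) · 4^{1 − 45} = 300324964434452596180990448 · 4^{−44} = 300324964434452596180990448/309485009821345068724781056.
As a reduced fraction: E[X] = 18770310277153287261311903/19342813113834066795298816 ≈ 0.9704.
Is E[X] < 1? YES.
Since E[X] < 1, there exists a 4-coloring of K_{2017} with no monochromatic K_10; hence R_4(10) > 2017.

E[X] = 18770310277153287261311903/19342813113834066795298816 ≈ 0.9704; E[X] < 1, so R_4(10) > 2017.


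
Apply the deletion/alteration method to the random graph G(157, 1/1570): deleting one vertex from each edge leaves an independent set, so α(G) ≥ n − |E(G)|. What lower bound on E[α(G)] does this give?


E[|E(G)|] = C(157, 2)·p = 12246 · (1/1570) = 39/5.
E[α(G)] ≥ n − E[|E(G)|] = 157 − 39/5 = 746/5.
Numerically: ≈ 149.20000.
(This is only a lower bound; the true E[α(G)] may be larger.)

E[α(G)] ≥ 746/5 ≈ 149.20000.


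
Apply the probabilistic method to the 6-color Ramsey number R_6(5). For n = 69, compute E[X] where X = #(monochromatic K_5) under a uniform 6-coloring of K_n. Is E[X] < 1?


E[X] = C(69, 5) · 6^{1 − 10} = 11238513 · 6^{−9} = 11238513/10077696.
As a reduced fraction: E[X] = 3746171/3359232 ≈ 1.1152.
Is E[X] < 1? NO.
Since E[X] ≥ 1, the first-moment bound is inconclusive at n = 69; it does NOT by itself certify R_6(5) > 69.

E[X] = 3746171/3359232 ≈ 1.1152; E[X] ≥ 1; first-moment method inconclusive here.


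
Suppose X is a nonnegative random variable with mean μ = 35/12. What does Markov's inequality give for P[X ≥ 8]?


μ = E[X] = 35/12, a = 8.
Markov: P[X ≥ 8] ≤ μ/a = (35/12)/8 = 35/96.
Numerically: ≈ 0.36458.
(Since a = 8 > μ = 2.91667, the bound 35/96 is < 1 and informative.)

P[X ≥ 8] ≤ 35/96 ≈ 0.36458.


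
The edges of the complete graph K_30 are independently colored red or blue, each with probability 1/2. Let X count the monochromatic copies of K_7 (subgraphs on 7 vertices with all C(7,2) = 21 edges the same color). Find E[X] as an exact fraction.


Let X = Σ_S X_S over the C(30, 7) = 2035800 subsets S of size 7, where X_S = 1 if the K_7 on S is monochromatic.
For a fixed S, the K_7 on S has C(7, 2) = 21 edges. P[all 21 edges red] = (1/2)^21, and likewise for blue, so P[monochromatic] = 2·(1/2)^21 = 2^{1 − 21} = 1/1048576.
By linearity: E[X] = C(30, 7) · 2^{1 − 21} = 2035800 · 1/1048576 = 254475/131072.
Numerically: E[X] ≈ 1.941.

E[X] = C(30,7)·2^(1−C(7,2)) = 254475/131072 ≈ 1.941.


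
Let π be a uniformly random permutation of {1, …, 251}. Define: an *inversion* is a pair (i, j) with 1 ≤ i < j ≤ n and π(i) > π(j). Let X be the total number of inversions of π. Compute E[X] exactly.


Write X = Σ X_I over the C(251, 2) = 31375 pairs i < j, with X_I the indicator of one inversion.
There are 31375 indicators.
For each fixed pair i < j, the values π(i) and π(j) are two distinct elements of {1, …, 251} in uniformly random order; by symmetry P[π(i) > π(j)] = 1/2.
By linearity: E[X] = 31375 · (1/2) = C(251, 2) · (1/2) = 31375/2 = 31375/2 ≈ 15687.500000.

E[X] = 31375/2 = 15687.500000.


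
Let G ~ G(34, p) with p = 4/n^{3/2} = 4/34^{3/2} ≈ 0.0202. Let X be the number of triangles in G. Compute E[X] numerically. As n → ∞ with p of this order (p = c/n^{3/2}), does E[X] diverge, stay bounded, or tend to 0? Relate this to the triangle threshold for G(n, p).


Number of potential triangles: C(34, 3) = 5984.
Each occurs with probability p³ ≈ (0.0202)³ ≈ 8.21344e-06.
By linearity: E[X] = C(34, 3)·p³ ≈ 5984 · 8.21344e-06 ≈ 0.049.
Since α = 3/2 > 1, p = c/n^{3/2} = o(1/n) is below the triangle threshold p ~ 1/n. Asymptotically E[X] ~ (c³/6)·n^{3(1−α)} = (4³/6)·n^{-1.5} → 0, so by Markov's inequality G has no triangles w.h.p.

E[X] ≈ 0.049; in regime p = Θ(1/n^{3/2}) E[X] tends to 0 (below the triangle threshold p ~ 1/n).


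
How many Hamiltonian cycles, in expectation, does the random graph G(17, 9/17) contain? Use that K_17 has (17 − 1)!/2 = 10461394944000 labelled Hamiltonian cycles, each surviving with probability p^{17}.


K_17 has (17 − 1)!/2 = 10461394944000 labelled Hamiltonian cycles.
For each such Hamiltonian cycle H, let X_H = 1 if all 17 edges of H are present in G. Then P[X_H = 1] = p^{17} = (9/17)^{17} = 16677181699666569/827240261886336764177.
By linearity: E[X] = Σ_H E[X_H] = 10461394944000 · p^{17} = 10461394944000 · 16677181699666569/827240261886336764177 = 174466584313061171422427136000/827240261886336764177.
Numerically: E[X] ≈ 2.109e+08.

E[X] = 10461394944000 · (9/17)^{17} = 174466584313061171422427136000/827240261886336764177 ≈ 2.109e+08.


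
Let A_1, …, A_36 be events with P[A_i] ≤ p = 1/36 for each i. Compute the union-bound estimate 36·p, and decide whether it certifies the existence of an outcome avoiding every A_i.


Union bound: P[∪_{i=1}^{36} A_i] ≤ Σ_i P[A_i] ≤ 36·p = 36·(1/36) = 1.
Numerically: 1 ≈ 1.000.
Is 1 < 1? NO.
Since the bound 1 is ≥ 1, the union bound is uninformative here; it does NOT by itself certify existence.

36·p = 1 ≈ 1.000; existence NOT certified by the union bound.


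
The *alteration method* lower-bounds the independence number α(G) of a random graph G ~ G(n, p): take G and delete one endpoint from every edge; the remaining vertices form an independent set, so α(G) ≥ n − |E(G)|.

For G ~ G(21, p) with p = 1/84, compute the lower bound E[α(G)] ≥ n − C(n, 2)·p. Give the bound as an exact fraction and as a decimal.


E[|E(G)|] = C(21, 2)·p = 210 · (1/84) = 5/2.
E[α(G)] ≥ n − E[|E(G)|] = 21 − 5/2 = 37/2.
Numerically: ≈ 18.500.
(This is only a lower bound; the true E[α(G)] may be larger.)

E[α(G)] ≥ 37/2 ≈ 18.500.


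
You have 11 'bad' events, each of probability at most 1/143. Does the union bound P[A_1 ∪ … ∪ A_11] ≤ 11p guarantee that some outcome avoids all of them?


Union bound: P[∪_{i=1}^{11} A_i] ≤ Σ_i P[A_i] ≤ 11·p = 11·(1/143) = 1/13.
Numerically: 1/13 ≈ 0.076923.
Is 1/13 < 1? YES.
Since P[∪ A_i] ≤ 1/13 < 1, the complement has P[∩ A_i^c] ≥ 1 − 1/13 = 12/13 > 0, so some outcome avoids every A_i.

11·p = 1/13 ≈ 0.076923; existence CERTIFIED by the union bound.


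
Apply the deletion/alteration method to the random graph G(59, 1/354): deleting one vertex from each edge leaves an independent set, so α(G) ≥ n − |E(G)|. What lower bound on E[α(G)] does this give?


E[|E(G)|] = C(59, 2)·p = 1711 · (1/354) = 29/6.
E[α(G)] ≥ n − E[|E(G)|] = 59 − 29/6 = 325/6.
Numerically: ≈ 54.166667.
(This is only a lower bound; the true E[α(G)] may be larger.)

E[α(G)] ≥ 325/6 ≈ 54.166667.


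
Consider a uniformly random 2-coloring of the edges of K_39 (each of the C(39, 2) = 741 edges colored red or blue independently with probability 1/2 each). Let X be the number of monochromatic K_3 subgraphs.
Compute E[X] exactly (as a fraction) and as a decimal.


Let X = Σ_S X_S over the C(39, 3) = 9139 subsets S of size 3, where X_S = 1 if the K_3 on S is monochromatic.
For a fixed S, the K_3 on S has C(3, 2) = 3 edges. P[all 3 edges red] = (1/2)^3, and likewise for blue, so P[monochromatic] = 2·(1/2)^3 = 2^{1 − 3} = 1/4.
By linearity: E[X] = C(39, 3) · 2^{1 − 3} = 9139 · 1/4 = 9139/4.
Numerically: E[X] ≈ 2284.75000.

E[X] = C(39,3)·2^(1−C(3,2)) = 9139/4 ≈ 2284.75000.


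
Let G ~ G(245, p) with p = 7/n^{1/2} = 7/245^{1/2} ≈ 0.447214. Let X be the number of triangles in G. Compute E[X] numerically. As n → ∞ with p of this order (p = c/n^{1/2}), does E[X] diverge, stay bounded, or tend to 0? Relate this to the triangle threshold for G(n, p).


Number of potential triangles: C(245, 3) = 2421090.
Each occurs with probability p³ ≈ (0.447214)³ ≈ 8.94427191e-02.
By linearity: E[X] = C(245, 3)·p³ ≈ 2421090 · 8.94427191e-02 ≈ 216548.872786.
Since α = 1/2 < 1, p = c/n^{1/2} ≫ 1/n is above the triangle threshold p ~ 1/n. Asymptotically E[X] ~ (c³/6)·n^{3(1−α)} = (7³/6)·n^{1.5} → ∞; triangles are abundant w.h.p.

E[X] ≈ 216548.872786; in regime p = Θ(1/n^{1/2}) E[X] diverges (above the triangle threshold p ~ 1/n).


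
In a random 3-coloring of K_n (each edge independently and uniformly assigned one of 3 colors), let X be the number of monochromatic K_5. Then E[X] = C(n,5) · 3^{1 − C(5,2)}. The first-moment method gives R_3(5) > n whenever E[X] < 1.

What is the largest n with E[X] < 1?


We need C(n, 5) · 3^{1 − 10} < 1, i.e. C(n, 5) < 3^{10 − 1} = 19683.
Check values of n near the boundary:
  n = 16: C(16, 5) = 4368; 4368 < 19683? YES
  n = 17: C(17, 5) = 6188; 6188 < 19683? YES
  n = 18: C(18, 5) = 8568; 8568 < 19683? YES
  n = 19: C(19, 5) = 11628; 11628 < 19683? YES
  n = 20: C(20, 5) = 15504; 15504 < 19683? YES
  n = 21: C(21, 5) = 20349; 20349 < 19683? NO
The largest n with C(n, 5) < 19683 is n = 20 (where E[X] = 5168/6561 ≈ 0.7876848). Hence R_3(5) > 20, i.e. R_3(5) ≥ 21.

Largest n = 20; hence R_3(5) > 20.


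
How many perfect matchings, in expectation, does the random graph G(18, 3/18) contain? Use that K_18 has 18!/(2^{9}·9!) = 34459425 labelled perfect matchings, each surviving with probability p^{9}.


K_18 has 18!/(2^{9}·9!) = 34459425 labelled perfect matchings.
For each such perfect matching H, let X_H = 1 if all 9 edges of H are present in G. Then P[X_H = 1] = p^{9} = (1/6)^{9} = 1/10077696.
By linearity: E[X] = Σ_H E[X_H] = 34459425 · p^{9} = 34459425 · 1/10077696 = 425425/124416.
Numerically: E[X] ≈ 3.41938.

E[X] = 34459425 · (1/6)^{9} = 425425/124416 ≈ 3.41938.


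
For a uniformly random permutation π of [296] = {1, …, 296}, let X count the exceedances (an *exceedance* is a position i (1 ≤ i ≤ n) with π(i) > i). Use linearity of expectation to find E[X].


Write X = Σ_{i=1}^{296} X_i, where X_i = 1_{π(i) > i}.
For each fixed i, π(i) is uniform over {1, …, 296} (marginal of a uniform permutation), so P[π(i) > i] = (n − i)/n. Summing: Σ_{i=1}^{296} (n − i)/n = (0 + 1 + … + 295)/296 = 296(296 − 1)/(2·296) = (296 − 1)/2.
Hence E[X] = Σ_{i=1}^{296} (296 − i)/296 = 295/2 ≈ 147.50000.

E[X] = 295/2 = 147.50000.


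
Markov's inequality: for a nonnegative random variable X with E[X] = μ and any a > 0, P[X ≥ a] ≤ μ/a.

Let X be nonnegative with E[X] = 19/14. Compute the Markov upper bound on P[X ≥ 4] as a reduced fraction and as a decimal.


μ = E[X] = 19/14, a = 4.
Markov: P[X ≥ 4] ≤ μ/a = (19/14)/4 = 19/56.
Numerically: ≈ 0.33929.
(Since a = 4 > μ = 1.35714, the bound 19/56 is < 1 and informative.)

P[X ≥ 4] ≤ 19/56 ≈ 0.33929.


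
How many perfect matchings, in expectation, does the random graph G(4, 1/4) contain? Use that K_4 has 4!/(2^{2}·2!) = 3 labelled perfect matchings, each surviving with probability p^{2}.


K_4 has 4!/(2^{2}·2!) = 3 labelled perfect matchings.
For each such perfect matching H, let X_H = 1 if all 2 edges of H are present in G. Then P[X_H = 1] = p^{2} = (1/4)^{2} = 1/16.
Summing the indicators: E[X] = Σ_H E[X_H] = 3 · p^{2} = 3 · 1/16 = 3/16.
Numerically: E[X] ≈ 0.1875.

E[X] = 3 · (1/4)^{2} = 3/16 ≈ 0.1875.


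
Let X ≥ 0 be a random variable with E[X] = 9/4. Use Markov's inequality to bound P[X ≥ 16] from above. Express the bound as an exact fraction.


μ = E[X] = 9/4, a = 16.
Markov: P[X ≥ 16] ≤ μ/a = (9/4)/16 = 9/64.
Numerically: ≈ 0.1406.
(Since a = 16 > μ = 2.2500, the bound 9/64 is < 1 and informative.)

P[X ≥ 16] ≤ 9/64 ≈ 0.1406.


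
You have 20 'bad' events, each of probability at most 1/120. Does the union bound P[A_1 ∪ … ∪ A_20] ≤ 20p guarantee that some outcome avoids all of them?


Union bound: P[∪_{i=1}^{20} A_i] ≤ Σ_i P[A_i] ≤ 20·p = 20·(1/120) = 1/6.
Numerically: 1/6 ≈ 0.1666667.
Is 1/6 < 1? YES.
Since P[∪ A_i] ≤ 1/6 < 1, the complement has P[∩ A_i^c] ≥ 1 − 1/6 = 5/6 > 0, so some outcome avoids every A_i.

20·p = 1/6 ≈ 0.1666667; existence CERTIFIED by the union bound.


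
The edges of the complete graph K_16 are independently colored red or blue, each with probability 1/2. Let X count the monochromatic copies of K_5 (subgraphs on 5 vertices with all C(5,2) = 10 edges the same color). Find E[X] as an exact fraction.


Let X = Σ_S X_S over the C(16, 5) = 4368 subsets S of size 5, where X_S = 1 if the K_5 on S is monochromatic.
For a fixed S, the K_5 on S has C(5, 2) = 10 edges. P[all 10 edges red] = (1/2)^10, and likewise for blue, so P[monochromatic] = 2·(1/2)^10 = 2^{1 − 10} = 1/512.
By linearity: E[X] = C(16, 5) · 2^{1 − 10} = 4368 · 1/512 = 273/32.
Numerically: E[X] ≈ 8.53125.

E[X] = C(16,5)·2^(1−C(5,2)) = 273/32 ≈ 8.53125.


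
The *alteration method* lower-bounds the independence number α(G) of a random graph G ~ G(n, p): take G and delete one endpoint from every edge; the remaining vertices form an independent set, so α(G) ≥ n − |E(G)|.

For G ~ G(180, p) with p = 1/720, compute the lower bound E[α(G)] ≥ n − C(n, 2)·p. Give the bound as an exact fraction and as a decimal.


E[|E(G)|] = C(180, 2)·p = 16110 · (1/720) = 179/8.
E[α(G)] ≥ n − E[|E(G)|] = 180 − 179/8 = 1261/8.
Numerically: ≈ 157.625.
(This is only a lower bound; the true E[α(G)] may be larger.)

E[α(G)] ≥ 1261/8 ≈ 157.625.
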